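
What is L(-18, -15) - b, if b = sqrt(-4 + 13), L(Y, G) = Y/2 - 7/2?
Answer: -31/2 ≈ -15.500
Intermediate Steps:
L(Y, G) = -7/2 + Y/2 (L(Y, G) = Y*(1/2) - 7*1/2 = Y/2 - 7/2 = -7/2 + Y/2)
b = 3 (b = sqrt(9) = 3)
L(-18, -15) - b = (-7/2 + (1/2)*(-18)) - 1*3 = (-7/2 - 9) - 3 = -25/2 - 3 = -31/2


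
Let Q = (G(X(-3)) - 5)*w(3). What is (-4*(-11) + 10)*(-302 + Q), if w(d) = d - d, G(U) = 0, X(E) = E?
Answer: -16308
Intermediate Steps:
w(d) = 0
Q = 0 (Q = (0 - 5)*0 = -5*0 = 0)
(-4*(-11) + 10)*(-302 + Q) = (-4*(-11) + 10)*(-302 + 0) = (44 + 10)*(-302) = 54*(-302) = -16308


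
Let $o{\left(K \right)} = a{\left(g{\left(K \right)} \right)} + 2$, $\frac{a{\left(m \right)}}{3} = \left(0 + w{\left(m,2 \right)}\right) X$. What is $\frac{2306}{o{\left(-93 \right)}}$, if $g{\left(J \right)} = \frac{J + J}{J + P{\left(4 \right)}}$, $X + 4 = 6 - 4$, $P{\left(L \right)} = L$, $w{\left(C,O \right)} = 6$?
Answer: $- \frac{1153}{17} \approx -67.823$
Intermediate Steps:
$X = -2$ ($X = -4 + \left(6 - 4\right) = -4 + 2 = -2$)
$g{\left(J \right)} = \frac{2 J}{4 + J}$ ($g{\left(J \right)} = \frac{J + J}{J + 4} = \frac{2 J}{4 + J}$)
$a{\left(m \right)} = -36$ ($a{\left(m \right)} = 3 \left(0 + 6\right) \left(-2\right) = 3 \cdot 6 \left(-2\right) = 3 \left(-12\right) = -36$)
$o{\left(K \right)} = -34$ ($o{\left(K \right)} = -36 + 2 = -34$)
$\frac{2306}{o{\left(-93 \right)}} = \frac{2306}{-34} = 2306 \left(- \frac{1}{34}\right) = - \frac{1153}{17}$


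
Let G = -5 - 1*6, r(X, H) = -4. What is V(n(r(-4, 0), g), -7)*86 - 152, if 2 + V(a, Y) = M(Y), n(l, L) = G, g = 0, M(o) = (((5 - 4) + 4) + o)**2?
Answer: 20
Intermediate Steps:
M(o) = (5 + o)**2 (M(o) = ((1 + 4) + o)**2 = (5 + o)**2)
G = -11 (G = -5 - 6 = -11)
n(l, L) = -11
V(a, Y) = -2 + (5 + Y)**2
V(n(r(-4, 0), g), -7)*86 - 152 = (-2 + (5 - 7)**2)*86 - 152 = (-2 + (-2)**2)*86 - 152 = (-2 + 4)*86 - 152 = 2*86 - 152 = 172 - 152 = 20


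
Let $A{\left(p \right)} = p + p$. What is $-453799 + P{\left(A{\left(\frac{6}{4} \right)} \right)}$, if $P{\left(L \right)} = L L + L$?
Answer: $-453787$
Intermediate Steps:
$A{\left(p \right)} = 2 p$
$P{\left(L \right)} = L + L^{2}$ ($P{\left(L \right)} = L^{2} + L = L + L^{2}$)
$-453799 + P{\left(A{\left(\frac{6}{4} \right)} \right)} = -453799 + 2 \cdot \frac{6}{4} \left(1 + 2 \cdot \frac{6}{4}\right) = -453799 + 2 \cdot 6 \cdot \frac{1}{4} \left(1 + 2 \cdot 6 \cdot \frac{1}{4}\right) = -453799 + 2 \cdot \frac{3}{2} \left(1 + 2 \cdot \frac{3}{2}\right) = -453799 + 3 \left(1 + 3\right) = -453799 + 3 \cdot 4 = -453799 + 12 = -453787$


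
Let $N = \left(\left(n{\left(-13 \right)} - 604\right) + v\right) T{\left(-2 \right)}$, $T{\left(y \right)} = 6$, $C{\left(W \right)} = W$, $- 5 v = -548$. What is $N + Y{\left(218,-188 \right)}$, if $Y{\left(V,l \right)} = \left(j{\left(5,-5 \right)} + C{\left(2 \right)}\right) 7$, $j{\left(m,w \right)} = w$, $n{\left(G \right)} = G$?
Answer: $- \frac{15327}{5} \approx -3065.4$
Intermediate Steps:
$v = \frac{548}{5}$ ($v = \left(- \frac{1}{5}\right) \left(-548\right) = \frac{548}{5} \approx 109.6$)
$Y{\left(V,l \right)} = -21$ ($Y{\left(V,l \right)} = \left(-5 + 2\right) 7 = \left(-3\right) 7 = -21$)
$N = - \frac{15222}{5}$ ($N = \left(\left(-13 - 604\right) + \frac{548}{5}\right) 6 = \left(-617 + \frac{548}{5}\right) 6 = \left(- \frac{2537}{5}\right) 6 = - \frac{15222}{5} \approx -3044.4$)
$N + Y{\left(218,-188 \right)} = - \frac{15222}{5} - 21 = - \frac{15327}{5}$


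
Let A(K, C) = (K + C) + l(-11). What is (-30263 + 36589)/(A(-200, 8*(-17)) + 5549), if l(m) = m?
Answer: 3163/2601 ≈ 1.2161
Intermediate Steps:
A(K, C) = -11 + C + K (A(K, C) = (K + C) - 11 = (C + K) - 11 = -11 + C + K)
(-30263 + 36589)/(A(-200, 8*(-17)) + 5549) = (-30263 + 36589)/((-11 + 8*(-17) - 200) + 5549) = 6326/((-11 - 136 - 200) + 5549) = 6326/(-347 + 5549) = 6326/5202 = 6326*(1/5202) = 3163/2601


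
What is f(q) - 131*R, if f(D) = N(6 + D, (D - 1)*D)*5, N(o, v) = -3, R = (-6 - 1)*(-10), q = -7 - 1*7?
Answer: -9185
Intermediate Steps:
q = -14 (q = -7 - 7 = -14)
R = 70 (R = -7*(-10) = 70)
f(D) = -15 (f(D) = -3*5 = -15)
f(q) - 131*R = -15 - 131*70 = -15 - 9170 = -9185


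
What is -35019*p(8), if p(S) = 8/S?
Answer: -35019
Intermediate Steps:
-35019*p(8) = -280152/8 = -35019*1 = -35019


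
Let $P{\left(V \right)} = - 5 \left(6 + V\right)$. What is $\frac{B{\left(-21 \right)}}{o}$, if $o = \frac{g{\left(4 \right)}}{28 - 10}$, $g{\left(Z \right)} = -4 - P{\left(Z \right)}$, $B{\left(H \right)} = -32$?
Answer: $- \frac{288}{23} \approx -12.522$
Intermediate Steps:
$P{\left(V \right)} = -30 - 5 V$
$g{\left(Z \right)} = 26 + 5 Z$ ($g{\left(Z \right)} = -4 - \left(-30 - 5 Z\right) = -4 + \left(30 + 5 Z\right) = 26 + 5 Z$)
$o = \frac{23}{9}$ ($o = \frac{26 + 5 \cdot 4}{28 - 10} = \frac{26 + 20}{18} = \frac{1}{18} \cdot 46 = \frac{23}{9} \approx 2.5556$)
$\frac{B{\left(-21 \right)}}{o} = - \frac{32}{\frac{23}{9}} = \left(-32\right) \frac{9}{23} = - \frac{288}{23}$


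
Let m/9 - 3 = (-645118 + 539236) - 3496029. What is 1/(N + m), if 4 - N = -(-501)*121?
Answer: -1/32477789 ≈ -3.0790e-8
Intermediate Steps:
N = -60617 (N = 4 - (-501)*(-1*121) = 4 - (-501)*(-121) = 4 - 1*60621 = 4 - 60621 = -60617)
m = -32417172 (m = 27 + 9*((-645118 + 539236) - 3496029) = 27 + 9*(-105882 - 3496029) = 27 + 9*(-3601911) = 27 - 32417199 = -32417172)
1/(N + m) = 1/(-60617 - 32417172) = 1/(-32477789) = -1/32477789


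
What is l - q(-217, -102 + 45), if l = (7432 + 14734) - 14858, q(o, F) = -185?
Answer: 7493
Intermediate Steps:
l = 7308 (l = 22166 - 14858 = 7308)
l - q(-217, -102 + 45) = 7308 - 1*(-185) = 7308 + 185 = 7493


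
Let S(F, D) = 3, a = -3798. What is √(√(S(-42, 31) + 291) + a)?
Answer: √(-3798 + 7*√6) ≈ 61.489*I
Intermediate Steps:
√(√(S(-42, 31) + 291) + a) = √(√(3 + 291) - 3798) = √(√294 - 3798) = √(7*√6 - 3798) = √(-3798 + 7*√6)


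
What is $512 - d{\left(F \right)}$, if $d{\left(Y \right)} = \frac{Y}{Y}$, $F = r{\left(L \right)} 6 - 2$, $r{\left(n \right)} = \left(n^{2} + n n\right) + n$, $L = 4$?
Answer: $511$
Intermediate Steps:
$r{\left(n \right)} = n + 2 n^{2}$ ($r{\left(n \right)} = \left(n^{2} + n^{2}\right) + n = 2 n^{2} + n = n + 2 n^{2}$)
$F = 214$ ($F = 4 \left(1 + 2 \cdot 4\right) 6 - 2 = 4 \left(1 + 8\right) 6 - 2 = 4 \cdot 9 \cdot 6 - 2 = 36 \cdot 6 - 2 = 216 - 2 = 214$)
$d{\left(Y \right)} = 1$
$512 - d{\left(F \right)} = 512 - 1 = 511$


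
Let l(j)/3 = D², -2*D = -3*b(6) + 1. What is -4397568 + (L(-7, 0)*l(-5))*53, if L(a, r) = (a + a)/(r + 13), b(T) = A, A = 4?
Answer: -114471441/26 ≈ -4.4027e+6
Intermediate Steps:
b(T) = 4
D = 11/2 (D = -(-3*4 + 1)/2 = -(-12 + 1)/2 = -½*(-11) = 11/2 ≈ 5.5000)
l(j) = 363/4 (l(j) = 3*(11/2)² = 3*(121/4) = 363/4)
L(a, r) = 2*a/(13 + r) (L(a, r) = (2*a)/(13 + r) = 2*a/(13 + r))
-4397568 + (L(-7, 0)*l(-5))*53 = -4397568 + ((2*(-7)/(13 + 0))*(363/4))*53 = -4397568 + ((2*(-7)/13)*(363/4))*53 = -4397568 + ((2*(-7)*(1/13))*(363/4))*53 = -4397568 - 14/13*363/4*53 = -4397568 - 2541/26*53 = -4397568 - 134673/26 = -114471441/26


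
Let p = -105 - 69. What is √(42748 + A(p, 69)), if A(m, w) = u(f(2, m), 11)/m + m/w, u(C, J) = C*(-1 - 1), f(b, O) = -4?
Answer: √171152753610/2001 ≈ 206.75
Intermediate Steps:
p = -174
u(C, J) = -2*C (u(C, J) = C*(-2) = -2*C)
A(m, w) = 8/m + m/w (A(m, w) = (-2*(-4))/m + m/w = 8/m + m/w)
√(42748 + A(p, 69)) = √(42748 + (8/(-174) - 174/69)) = √(42748 + (8*(-1/174) - 174*1/69)) = √(42748 + (-4/87 - 58/23)) = √(42748 - 5138/2001) = √(85533610/2001) = √171152753610/2001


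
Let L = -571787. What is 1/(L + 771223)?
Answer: 1/199436 ≈ 5.0141e-6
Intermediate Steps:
1/(L + 771223) = 1/(-571787 + 771223) = 1/199436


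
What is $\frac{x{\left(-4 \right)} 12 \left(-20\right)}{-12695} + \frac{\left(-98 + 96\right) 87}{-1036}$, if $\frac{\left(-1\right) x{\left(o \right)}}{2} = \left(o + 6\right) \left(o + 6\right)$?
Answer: $\frac{21981}{1315202} \approx 0.016713$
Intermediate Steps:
$x{\left(o \right)} = - 2 \left(6 + o\right)^{2}$ ($x{\left(o \right)} = - 2 \left(o + 6\right) \left(o + 6\right) = - 2 \left(6 + o\right) \left(6 + o\right) = - 2 \left(6 + o\right)^{2}$)
$\frac{x{\left(-4 \right)} 12 \left(-20\right)}{-12695} + \frac{\left(-98 + 96\right) 87}{-1036} = \frac{- 2 \left(6 - 4\right)^{2} \cdot 12 \left(-20\right)}{-12695} + \frac{\left(-98 + 96\right) 87}{-1036} = - 2 \cdot 2^{2} \cdot 12 \left(-20\right) \left(- \frac{1}{12695}\right) + \left(-2\right) 87 \left(- \frac{1}{1036}\right) = \left(-2\right) 4 \cdot 12 \left(-20\right) \left(- \frac{1}{12695}\right) - - \frac{87}{518} = \left(-8\right) 12 \left(-20\right) \left(- \frac{1}{12695}\right) + \frac{87}{518} = \left(-96\right) \left(-20\right) \left(- \frac{1}{12695}\right) + \frac{87}{518} = 1920 \left(- \frac{1}{12695}\right) + \frac{87}{518} = - \frac{384}{2539} + \frac{87}{518} = \frac{21981}{1315202}$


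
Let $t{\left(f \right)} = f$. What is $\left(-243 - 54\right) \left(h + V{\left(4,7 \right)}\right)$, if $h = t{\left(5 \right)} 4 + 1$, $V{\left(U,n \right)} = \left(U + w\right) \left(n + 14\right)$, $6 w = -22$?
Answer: $-8316$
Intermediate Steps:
$w = - \frac{11}{3}$ ($w = \frac{1}{6} \left(-22\right) = - \frac{11}{3} \approx -3.6667$)
$V{\left(U,n \right)} = \left(14 + n\right) \left(- \frac{11}{3} + U\right)$ ($V{\left(U,n \right)} = \left(U - \frac{11}{3}\right) \left(n + 14\right) = \left(- \frac{11}{3} + U\right) \left(14 + n\right) = \left(14 + n\right) \left(- \frac{11}{3} + U\right)$)
$h = 21$ ($h = 5 \cdot 4 + 1 = 20 + 1 = 21$)
$\left(-243 - 54\right) \left(h + V{\left(4,7 \right)}\right) = \left(-243 - 54\right) \left(21 + \left(- \frac{154}{3} + 14 \cdot 4 - \frac{77}{3} + 4 \cdot 7\right)\right) = - 297 \left(21 + \left(- \frac{154}{3} + 56 - \frac{77}{3} + 28\right)\right) = - 297 \left(21 + 7\right) = \left(-297\right) 28 = -8316$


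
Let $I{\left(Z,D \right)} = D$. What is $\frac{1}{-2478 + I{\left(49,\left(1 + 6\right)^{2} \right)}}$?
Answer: $- \frac{1}{2429} \approx -0.00041169$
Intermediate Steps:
$\frac{1}{-2478 + I{\left(49,\left(1 + 6\right)^{2} \right)}} = \frac{1}{-2478 + \left(1 + 6\right)^{2}} = \frac{1}{-2478 + 7^{2}} = \frac{1}{-2478 + 49} = \frac{1}{-2429} = - \frac{1}{2429}$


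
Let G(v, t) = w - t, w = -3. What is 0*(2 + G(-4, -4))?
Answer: 0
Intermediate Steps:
G(v, t) = -3 - t
0*(2 + G(-4, -4)) = 0*(2 + (-3 - 1*(-4))) = 0*(2 + (-3 + 4)) = 0*(2 + 1) = 0*3 = 0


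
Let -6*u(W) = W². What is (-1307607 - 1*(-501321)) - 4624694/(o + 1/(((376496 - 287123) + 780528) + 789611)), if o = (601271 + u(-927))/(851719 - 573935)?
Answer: -686202002195867690/190034729907 ≈ -3.6109e+6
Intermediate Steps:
u(W) = -W²/6
o = 916099/555568 (o = (601271 - ⅙*(-927)²)/(851719 - 573935) = (601271 - ⅙*859329)/277784 = (601271 - 286443/2)*(1/277784) = (916099/2)*(1/277784) = 916099/555568 ≈ 1.6489)
(-1307607 - 1*(-501321)) - 4624694/(o + 1/(((376496 - 287123) + 780528) + 789611)) = (-1307607 - 1*(-501321)) - 4624694/(916099/555568 + 1/(((376496 - 287123) + 780528) + 789611)) = (-1307607 + 501321) - 4624694/(916099/555568 + 1/((89373 + 780528) + 789611)) = -806286 - 4624694/(916099/555568 + 1/(869901 + 789611)) = -806286 - 4624694/(916099/555568 + 1/1659512) = -806286 - 4624694/190034729907/115246470352 = -806286 - 4624694*115246470352/190034729907 = -806286 - 1*532979659958072288/190034729907 = -806286 - 532979659958072288/190034729907 = -686202002195867690/190034729907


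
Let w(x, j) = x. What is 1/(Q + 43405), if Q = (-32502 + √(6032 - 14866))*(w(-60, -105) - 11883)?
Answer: 388214791/150711983990963347 + 11943*I*√8834/150711983990963347 ≈ 2.5759e-9 + 7.4481e-12*I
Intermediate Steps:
Q = 388171386 - 11943*I*√8834 (Q = (-32502 + √(6032 - 14866))*(-60 - 11883) = (-32502 + √(-8834))*(-11943) = (-32502 + I*√8834)*(-11943) = 388171386 - 11943*I*√8834 ≈ 3.8817e+8 - 1.1225e+6*I)
1/(Q + 43405) = 1/((388171386 - 11943*I*√8834) + 43405) = 1/(388214791 - 11943*I*√8834)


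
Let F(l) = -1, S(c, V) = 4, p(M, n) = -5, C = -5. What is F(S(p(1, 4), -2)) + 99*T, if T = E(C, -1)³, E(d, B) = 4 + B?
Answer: 2672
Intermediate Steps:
T = 27 (T = (4 - 1)³ = 3³ = 27)
F(S(p(1, 4), -2)) + 99*T = -1 + 99*27 = -1 + 2673 = 2672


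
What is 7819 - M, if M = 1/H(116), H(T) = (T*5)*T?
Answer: 526062319/67280 ≈ 7819.0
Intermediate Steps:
H(T) = 5*T² (H(T) = (5*T)*T = 5*T²)
M = 1/67280 (M = 1/(5*116²) = 1/(5*13456) = 1/67280 ≈ 1.4863e-5)
7819 - M = 7819 - 1*1/67280 = 7819 - 1/67280 = 526062319/67280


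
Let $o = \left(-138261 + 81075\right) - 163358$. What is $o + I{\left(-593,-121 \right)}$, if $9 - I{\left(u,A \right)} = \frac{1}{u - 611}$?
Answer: $- \frac{265524139}{1204} \approx -2.2054 \cdot 10^{5}$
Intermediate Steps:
$I{\left(u,A \right)} = 9 - \frac{1}{-611 + u}$ ($I{\left(u,A \right)} = 9 - \frac{1}{u - 611} = 9 - \frac{1}{-611 + u}$)
$o = -220544$ ($o = -57186 - 163358 = -220544$)
$o + I{\left(-593,-121 \right)} = -220544 + \frac{-5500 + 9 \left(-593\right)}{-611 - 593} = -220544 + \frac{-5500 - 5337}{-1204} = -220544 - - \frac{10837}{1204} = -220544 + \frac{10837}{1204} = - \frac{265524139}{1204}$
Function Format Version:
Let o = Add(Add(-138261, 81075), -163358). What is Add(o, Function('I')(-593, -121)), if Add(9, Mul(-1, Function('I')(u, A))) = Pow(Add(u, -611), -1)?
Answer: Rational(-265524139, 1204) ≈ -2.2054e+5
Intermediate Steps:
Function('I')(u, A) = Add(9, Mul(-1, Pow(Add(-611, u), -1))) (Function('I')(u, A) = Add(9, Mul(-1, Pow(Add(u, -611), -1))) = Add(9, Mul(-1, Pow(Add(-611, u), -1))))
o = -220544 (o = Add(-57186, -163358) = -220544)
Add(o, Function('I')(-593, -121)) = Add(-220544, Mul(Pow(Add(-611, -593), -1), Add(-5500, Mul(9, -593)))) = Add(-220544, Mul(Pow(-1204, -1), Add(-5500, -5337))) = Add(-220544, Mul(Rational(-1, 1204), -10837)) = Add(-220544, Rational(10837, 1204)) = Rational(-265524139, 1204)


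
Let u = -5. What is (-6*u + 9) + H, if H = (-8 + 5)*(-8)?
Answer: 63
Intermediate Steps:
H = 24 (H = -3*(-8) = 24)
(-6*u + 9) + H = (-6*(-5) + 9) + 24 = (30 + 9) + 24 = 39 + 24 = 63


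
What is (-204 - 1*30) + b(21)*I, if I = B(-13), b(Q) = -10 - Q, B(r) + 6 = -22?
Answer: 634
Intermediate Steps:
B(r) = -28 (B(r) = -6 - 22 = -28)
I = -28
(-204 - 1*30) + b(21)*I = (-204 - 1*30) + (-10 - 1*21)*(-28) = (-204 - 30) + (-10 - 21)*(-28) = -234 - 31*(-28) = -234 + 868 = 634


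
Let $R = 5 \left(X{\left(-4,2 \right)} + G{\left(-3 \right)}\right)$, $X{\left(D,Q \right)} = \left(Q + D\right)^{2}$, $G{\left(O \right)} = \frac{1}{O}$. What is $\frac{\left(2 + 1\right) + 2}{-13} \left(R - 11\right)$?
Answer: $- \frac{110}{39} \approx -2.8205$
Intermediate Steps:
$X{\left(D,Q \right)} = \left(D + Q\right)^{2}$
$R = \frac{55}{3}$ ($R = 5 \left(\left(-4 + 2\right)^{2} + \frac{1}{-3}\right) = 5 \left(\left(-2\right)^{2} - \frac{1}{3}\right) = 5 \left(4 - \frac{1}{3}\right) = 5 \cdot \frac{11}{3} = \frac{55}{3} \approx 18.333$)
$\frac{\left(2 + 1\right) + 2}{-13} \left(R - 11\right) = \frac{\left(2 + 1\right) + 2}{-13} \left(\frac{55}{3} - 11\right) = \left(3 + 2\right) \left(- \frac{1}{13}\right) \frac{22}{3} = 5 \left(- \frac{1}{13}\right) \frac{22}{3} = \left(- \frac{5}{13}\right) \frac{22}{3} = - \frac{110}{39}$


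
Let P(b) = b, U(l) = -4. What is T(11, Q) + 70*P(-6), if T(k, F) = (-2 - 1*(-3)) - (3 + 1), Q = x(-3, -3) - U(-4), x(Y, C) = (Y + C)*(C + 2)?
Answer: -423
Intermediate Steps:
x(Y, C) = (2 + C)*(C + Y) (x(Y, C) = (C + Y)*(2 + C) = (2 + C)*(C + Y))
Q = 10 (Q = ((-3)**2 + 2*(-3) + 2*(-3) - 3*(-3)) - 1*(-4) = (9 - 6 - 6 + 9) + 4 = 6 + 4 = 10)
T(k, F) = -3 (T(k, F) = (-2 + 3) - 1*4 = 1 - 4 = -3)
T(11, Q) + 70*P(-6) = -3 + 70*(-6) = -3 - 420 = -423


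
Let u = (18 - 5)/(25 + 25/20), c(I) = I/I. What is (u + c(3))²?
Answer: 24649/11025 ≈ 2.2357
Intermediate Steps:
c(I) = 1
u = 52/105 (u = 13/(25 + 25*(1/20)) = 13/(25 + 5/4) = 13/(105/4) = 13*(4/105) = 52/105 ≈ 0.49524)
(u + c(3))² = (52/105 + 1)² = (157/105)² = 24649/11025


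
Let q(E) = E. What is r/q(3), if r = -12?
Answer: -4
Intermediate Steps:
r/q(3) = -12/3 = (1/3)*(-12) = -4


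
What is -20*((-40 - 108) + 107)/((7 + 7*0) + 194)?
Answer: 820/201 ≈ 4.0796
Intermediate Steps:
-20*((-40 - 108) + 107)/((7 + 7*0) + 194) = -20*(-148 + 107)/((7 + 0) + 194) = -(-820)/(7 + 194) = -(-820)/201 = -20*(-41/201) = 820/201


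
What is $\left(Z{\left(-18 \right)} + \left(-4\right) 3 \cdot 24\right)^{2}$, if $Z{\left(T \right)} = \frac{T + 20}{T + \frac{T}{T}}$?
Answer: $\frac{23990404}{289} \approx 83012.0$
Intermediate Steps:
$Z{\left(T \right)} = \frac{20 + T}{1 + T}$ ($Z{\left(T \right)} = \frac{20 + T}{T + 1} = \frac{20 + T}{1 + T}$)
$\left(Z{\left(-18 \right)} + \left(-4\right) 3 \cdot 24\right)^{2} = \left(\frac{20 - 18}{1 - 18} + \left(-4\right) 3 \cdot 24\right)^{2} = \left(\frac{1}{-17} \cdot 2 - 288\right)^{2} = \left(\left(- \frac{1}{17}\right) 2 - 288\right)^{2} = \left(- \frac{2}{17} - 288\right)^{2} = \left(- \frac{4898}{17}\right)^{2} = \frac{23990404}{289}$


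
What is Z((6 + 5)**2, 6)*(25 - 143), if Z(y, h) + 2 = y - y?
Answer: 236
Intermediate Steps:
Z(y, h) = -2 (Z(y, h) = -2 + (y - y) = -2 + 0 = -2)
Z((6 + 5)**2, 6)*(25 - 143) = -2*(25 - 143) = -2*(-118) = 236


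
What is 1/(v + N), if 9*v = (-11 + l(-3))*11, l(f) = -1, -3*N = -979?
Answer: 3/935 ≈ 0.0032086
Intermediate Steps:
N = 979/3 (N = -1/3*(-979) = 979/3 ≈ 326.33)
v = -44/3 (v = ((-11 - 1)*11)/9 = (-12*11)/9 = (1/9)*(-132) = -44/3 ≈ -14.667)
1/(v + N) = 1/(-44/3 + 979/3) = 1/(935/3) = 3/935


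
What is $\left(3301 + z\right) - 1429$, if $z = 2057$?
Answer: $3929$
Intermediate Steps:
$\left(3301 + z\right) - 1429 = \left(3301 + 2057\right) - 1429 = 5358 - 1429 = 3929$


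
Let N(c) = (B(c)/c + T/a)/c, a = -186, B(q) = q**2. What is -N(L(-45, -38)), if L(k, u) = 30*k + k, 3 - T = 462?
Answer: -9593/9610 ≈ -0.99823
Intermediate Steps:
T = -459 (T = 3 - 1*462 = 3 - 462 = -459)
L(k, u) = 31*k
N(c) = (153/62 + c)/c (N(c) = (c**2/c - 459/(-186))/c = (c - 459*(-1/186))/c = (c + 153/62)/c = (153/62 + c)/c)
-N(L(-45, -38)) = -(153/62 + 31*(-45))/(31*(-45)) = -(153/62 - 1395)/(-1395) = -(-1)*(-86337)/(1395*62) = -1*9593/9610 = -9593/9610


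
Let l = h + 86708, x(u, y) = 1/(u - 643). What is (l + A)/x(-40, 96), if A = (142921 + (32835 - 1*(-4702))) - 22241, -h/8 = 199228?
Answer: 921298017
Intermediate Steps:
x(u, y) = 1/(-643 + u)
h = -1593824 (h = -8*199228 = -1593824)
A = 158217 (A = (142921 + (32835 + 4702)) - 22241 = (142921 + 37537) - 22241 = 180458 - 22241 = 158217)
l = -1507116 (l = -1593824 + 86708 = -1507116)
(l + A)/x(-40, 96) = (-1507116 + 158217)/(1/(-643 - 40)) = -1348899/(1/(-683)) = -1348899/(-1/683) = -1348899*(-683) = 921298017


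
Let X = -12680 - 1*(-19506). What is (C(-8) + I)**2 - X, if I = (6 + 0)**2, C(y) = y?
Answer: -6042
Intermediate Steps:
I = 36 (I = 6**2 = 36)
X = 6826 (X = -12680 + 19506 = 6826)
(C(-8) + I)**2 - X = (-8 + 36)**2 - 1*6826 = 28**2 - 6826 = 784 - 6826 = -6042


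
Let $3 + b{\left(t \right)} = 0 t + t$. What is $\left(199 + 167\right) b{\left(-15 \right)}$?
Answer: $-6588$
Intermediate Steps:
$b{\left(t \right)} = -3 + t$ ($b{\left(t \right)} = -3 + \left(0 t + t\right) = -3 + \left(0 + t\right) = -3 + t$)
$\left(199 + 167\right) b{\left(-15 \right)} = \left(199 + 167\right) \left(-3 - 15\right) = 366 \left(-18\right) = -6588$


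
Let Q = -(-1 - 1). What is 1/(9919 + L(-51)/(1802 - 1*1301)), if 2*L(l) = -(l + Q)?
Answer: 1002/9938887 ≈ 0.00010082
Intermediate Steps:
Q = 2 (Q = -1*(-2) = 2)
L(l) = -1 - l/2 (L(l) = (-(l + 2))/2 = (-(2 + l))/2 = (-2 - l)/2 = -1 - l/2)
1/(9919 + L(-51)/(1802 - 1*1301)) = 1/(9919 + (-1 - ½*(-51))/(1802 - 1*1301)) = 1/(9919 + (-1 + 51/2)/(1802 - 1301)) = 1/(9919 + (49/2)/501) = 1/(9919 + (49/2)*(1/501)) = 1/(9919 + 49/1002) = 1/(9938887/1002) = 1002/9938887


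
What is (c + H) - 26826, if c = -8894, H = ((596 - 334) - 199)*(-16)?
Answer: -36728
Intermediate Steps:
H = -1008 (H = (262 - 199)*(-16) = 63*(-16) = -1008)
(c + H) - 26826 = (-8894 - 1008) - 26826 = -9902 - 26826 = -36728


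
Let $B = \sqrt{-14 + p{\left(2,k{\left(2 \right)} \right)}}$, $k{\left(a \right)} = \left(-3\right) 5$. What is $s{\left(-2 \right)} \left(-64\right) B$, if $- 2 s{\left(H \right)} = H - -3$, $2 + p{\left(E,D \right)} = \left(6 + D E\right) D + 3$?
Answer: $32 \sqrt{347} \approx 596.09$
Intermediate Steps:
$k{\left(a \right)} = -15$
$p{\left(E,D \right)} = 1 + D \left(6 + D E\right)$ ($p{\left(E,D \right)} = -2 + \left(\left(6 + D E\right) D + 3\right) = -2 + \left(D \left(6 + D E\right) + 3\right) = -2 + \left(3 + D \left(6 + D E\right)\right) = 1 + D \left(6 + D E\right)$)
$s{\left(H \right)} = - \frac{3}{2} - \frac{H}{2}$ ($s{\left(H \right)} = - \frac{H - -3}{2} = - \frac{H + 3}{2} = - \frac{3 + H}{2} = - \frac{3}{2} - \frac{H}{2}$)
$B = \sqrt{347}$ ($B = \sqrt{-14 + \left(1 + 6 \left(-15\right) + 2 \left(-15\right)^{2}\right)} = \sqrt{-14 + \left(1 - 90 + 2 \cdot 225\right)} = \sqrt{-14 + \left(1 - 90 + 450\right)} = \sqrt{-14 + 361} = \sqrt{347} \approx 18.628$)
$s{\left(-2 \right)} \left(-64\right) B = \left(- \frac{3}{2} - -1\right) \left(-64\right) \sqrt{347} = \left(- \frac{3}{2} + 1\right) \left(-64\right) \sqrt{347} = \left(- \frac{1}{2}\right) \left(-64\right) \sqrt{347} = 32 \sqrt{347}$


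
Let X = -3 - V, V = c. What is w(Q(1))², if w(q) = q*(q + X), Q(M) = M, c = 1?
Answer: 9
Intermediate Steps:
V = 1
X = -4 (X = -3 - 1*1 = -3 - 1 = -4)
w(q) = q*(-4 + q) (w(q) = q*(q - 4) = q*(-4 + q))
w(Q(1))² = (1*(-4 + 1))² = (1*(-3))² = (-3)² = 9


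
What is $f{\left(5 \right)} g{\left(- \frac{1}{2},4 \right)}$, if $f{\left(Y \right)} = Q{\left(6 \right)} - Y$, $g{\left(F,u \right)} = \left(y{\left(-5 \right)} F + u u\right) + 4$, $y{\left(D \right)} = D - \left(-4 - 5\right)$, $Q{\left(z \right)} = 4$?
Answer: $-18$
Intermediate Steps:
$y{\left(D \right)} = 9 + D$ ($y{\left(D \right)} = D - -9 = D + 9 = 9 + D$)
$g{\left(F,u \right)} = 4 + u^{2} + 4 F$ ($g{\left(F,u \right)} = \left(\left(9 - 5\right) F + u u\right) + 4 = \left(4 F + u^{2}\right) + 4 = \left(u^{2} + 4 F\right) + 4 = 4 + u^{2} + 4 F$)
$f{\left(Y \right)} = 4 - Y$
$f{\left(5 \right)} g{\left(- \frac{1}{2},4 \right)} = \left(4 - 5\right) \left(4 + 4^{2} + 4 \left(- \frac{1}{2}\right)\right) = \left(4 - 5\right) \left(4 + 16 + 4 \left(\left(-1\right) \frac{1}{2}\right)\right) = - (4 + 16 + 4 \left(- \frac{1}{2}\right)) = - (4 + 16 - 2) = \left(-1\right) 18 = -18$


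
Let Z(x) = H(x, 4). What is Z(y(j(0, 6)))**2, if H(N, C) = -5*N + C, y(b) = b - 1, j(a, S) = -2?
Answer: 361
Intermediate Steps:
y(b) = -1 + b
H(N, C) = C - 5*N
Z(x) = 4 - 5*x
Z(y(j(0, 6)))**2 = (4 - 5*(-1 - 2))**2 = (4 - 5*(-3))**2 = (4 + 15)**2 = 19**2 = 361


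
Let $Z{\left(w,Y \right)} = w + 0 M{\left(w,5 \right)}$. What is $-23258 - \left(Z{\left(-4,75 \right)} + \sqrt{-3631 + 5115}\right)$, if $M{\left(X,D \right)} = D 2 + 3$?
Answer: $-23254 - 2 \sqrt{371} \approx -23293.0$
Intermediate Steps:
$M{\left(X,D \right)} = 3 + 2 D$ ($M{\left(X,D \right)} = 2 D + 3 = 3 + 2 D$)
$Z{\left(w,Y \right)} = w$ ($Z{\left(w,Y \right)} = w + 0 \left(3 + 2 \cdot 5\right) = w + 0 \left(3 + 10\right) = w + 0 \cdot 13 = w + 0 = w$)
$-23258 - \left(Z{\left(-4,75 \right)} + \sqrt{-3631 + 5115}\right) = -23258 - \left(-4 + \sqrt{-3631 + 5115}\right) = -23258 - \left(-4 + \sqrt{1484}\right) = -23258 - \left(-4 + 2 \sqrt{371}\right) = -23258 + \left(4 - 2 \sqrt{371}\right) = -23254 - 2 \sqrt{371}$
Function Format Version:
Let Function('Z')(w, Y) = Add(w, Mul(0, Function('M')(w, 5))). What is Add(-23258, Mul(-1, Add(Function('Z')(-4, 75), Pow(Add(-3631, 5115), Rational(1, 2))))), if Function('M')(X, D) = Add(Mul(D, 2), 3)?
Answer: Add(-23254, Mul(-2, Pow(371, Rational(1, 2)))) ≈ -23293.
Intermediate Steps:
Function('M')(X, D) = Add(3, Mul(2, D)) (Function('M')(X, D) = Add(Mul(2, D), 3) = Add(3, Mul(2, D)))
Function('Z')(w, Y) = w (Function('Z')(w, Y) = Add(w, Mul(0, Add(3, Mul(2, 5)))) = Add(w, Mul(0, Add(3, 10))) = Add(w, Mul(0, 13)) = Add(w, 0) = w)
Add(-23258, Mul(-1, Add(Function('Z')(-4, 75), Pow(Add(-3631, 5115), Rational(1, 2))))) = Add(-23258, Mul(-1, Add(-4, Pow(Add(-3631, 5115), Rational(1, 2))))) = Add(-23258, Mul(-1, Add(-4, Pow(1484, Rational(1, 2))))) = Add(-23258, Mul(-1, Add(-4, Mul(2, Pow(371, Rational(1, 2)))))) = Add(-23258, Add(4, Mul(-2, Pow(371, Rational(1, 2))))) = Add(-23254, Mul(-2, Pow(371, Rational(1, 2))))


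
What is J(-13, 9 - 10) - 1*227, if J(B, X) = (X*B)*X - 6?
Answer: -246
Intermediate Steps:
J(B, X) = -6 + B*X² (J(B, X) = (B*X)*X - 6 = B*X² - 6 = -6 + B*X²)
J(-13, 9 - 10) - 1*227 = (-6 - 13*(9 - 10)²) - 1*227 = (-6 - 13*(-1)²) - 227 = (-6 - 13*1) - 227 = (-6 - 13) - 227 = -19 - 227 = -246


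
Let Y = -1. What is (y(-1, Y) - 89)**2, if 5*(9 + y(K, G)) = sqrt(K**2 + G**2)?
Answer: (490 - sqrt(2))**2/25 ≈ 9548.6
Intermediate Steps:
y(K, G) = -9 + sqrt(G**2 + K**2)/5 (y(K, G) = -9 + sqrt(K**2 + G**2)/5 = -9 + sqrt(G**2 + K**2)/5)
(y(-1, Y) - 89)**2 = ((-9 + sqrt((-1)**2 + (-1)**2)/5) - 89)**2 = ((-9 + sqrt(1 + 1)/5) - 89)**2 = ((-9 + sqrt(2)/5) - 89)**2 = (-98 + sqrt(2)/5)**2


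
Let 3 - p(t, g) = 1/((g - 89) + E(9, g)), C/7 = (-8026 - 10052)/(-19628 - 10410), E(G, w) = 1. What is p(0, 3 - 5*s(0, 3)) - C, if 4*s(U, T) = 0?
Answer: -66667/55505 ≈ -1.2011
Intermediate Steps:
s(U, T) = 0 (s(U, T) = (¼)*0 = 0)
C = 2751/653 (C = 7*((-8026 - 10052)/(-19628 - 10410)) = 7*(-18078/(-30038)) = 7*(-18078*(-1/30038)) = 7*(393/653) = 2751/653 ≈ 4.2129)
p(t, g) = 3 - 1/(-88 + g) (p(t, g) = 3 - 1/((g - 89) + 1) = 3 - 1/((-89 + g) + 1) = 3 - 1/(-88 + g))
p(0, 3 - 5*s(0, 3)) - C = (-265 + 3*(3 - 5*0))/(-88 + (3 - 5*0)) - 1*2751/653 = (-265 + 3*(3 + 0))/(-88 + (3 + 0)) - 2751/653 = (-265 + 3*3)/(-88 + 3) - 2751/653 = (-265 + 9)/(-85) - 2751/653 = -1/85*(-256) - 2751/653 = 256/85 - 2751/653 = -66667/55505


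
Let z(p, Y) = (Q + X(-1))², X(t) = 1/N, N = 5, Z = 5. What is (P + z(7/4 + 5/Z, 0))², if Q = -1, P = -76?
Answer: 3549456/625 ≈ 5679.1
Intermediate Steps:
X(t) = ⅕ (X(t) = 1/5 = ⅕)
z(p, Y) = 16/25 (z(p, Y) = (-1 + ⅕)² = (-⅘)² = 16/25)
(P + z(7/4 + 5/Z, 0))² = (-76 + 16/25)² = (-1884/25)² = 3549456/625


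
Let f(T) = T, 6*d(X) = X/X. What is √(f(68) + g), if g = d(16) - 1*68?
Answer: √6/6 ≈ 0.40825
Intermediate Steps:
d(X) = ⅙ (d(X) = (X/X)/6 = (⅙)*1 = ⅙)
g = -407/6 (g = ⅙ - 1*68 = ⅙ - 68 = -407/6 ≈ -67.833)
√(f(68) + g) = √(68 - 407/6) = √(⅙) = √6/6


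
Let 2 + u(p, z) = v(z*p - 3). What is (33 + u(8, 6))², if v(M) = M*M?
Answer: 4227136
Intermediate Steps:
v(M) = M²
u(p, z) = -2 + (-3 + p*z)² (u(p, z) = -2 + (z*p - 3)² = -2 + (p*z - 3)² = -2 + (-3 + p*z)²)
(33 + u(8, 6))² = (33 + (-2 + (-3 + 8*6)²))² = (33 + (-2 + (-3 + 48)²))² = (33 + (-2 + 45²))² = (33 + (-2 + 2025))² = (33 + 2023)² = 2056² = 4227136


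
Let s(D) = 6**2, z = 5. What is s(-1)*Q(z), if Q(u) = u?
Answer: 180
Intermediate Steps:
s(D) = 36
s(-1)*Q(z) = 36*5 = 180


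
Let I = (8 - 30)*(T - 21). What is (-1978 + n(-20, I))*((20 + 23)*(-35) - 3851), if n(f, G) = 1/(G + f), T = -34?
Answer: 6303527282/595 ≈ 1.0594e+7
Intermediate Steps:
I = 1210 (I = (8 - 30)*(-34 - 21) = -22*(-55) = 1210)
(-1978 + n(-20, I))*((20 + 23)*(-35) - 3851) = (-1978 + 1/(1210 - 20))*((20 + 23)*(-35) - 3851) = (-1978 + 1/1190)*(43*(-35) - 3851) = (-1978 + 1/1190)*(-1505 - 3851) = -2353819/1190*(-5356) = 6303527282/595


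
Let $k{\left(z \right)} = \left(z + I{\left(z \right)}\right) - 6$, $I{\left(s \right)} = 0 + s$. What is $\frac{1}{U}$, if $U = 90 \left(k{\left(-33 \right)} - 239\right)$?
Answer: $- \frac{1}{27990} \approx -3.5727 \cdot 10^{-5}$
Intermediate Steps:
$I{\left(s \right)} = s$
$k{\left(z \right)} = -6 + 2 z$ ($k{\left(z \right)} = \left(z + z\right) - 6 = 2 z - 6 = -6 + 2 z$)
$U = -27990$ ($U = 90 \left(\left(-6 + 2 \left(-33\right)\right) - 239\right) = 90 \left(\left(-6 - 66\right) - 239\right) = 90 \left(-72 - 239\right) = 90 \left(-311\right) = -27990$)
$\frac{1}{U} = \frac{1}{-27990} = - \frac{1}{27990}$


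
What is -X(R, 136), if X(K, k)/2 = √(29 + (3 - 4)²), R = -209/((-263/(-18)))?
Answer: -2*√30 ≈ -10.954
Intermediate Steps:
R = -3762/263 (R = -209/((-263*(-1/18))) = -209/263/18 = -209*18/263 = -3762/263 ≈ -14.304)
X(K, k) = 2*√30 (X(K, k) = 2*√(29 + (3 - 4)²) = 2*√(29 + (-1)²) = 2*√(29 + 1) = 2*√30)
-X(R, 136) = -2*√30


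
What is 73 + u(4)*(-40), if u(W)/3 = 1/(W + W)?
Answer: 58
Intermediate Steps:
u(W) = 3/(2*W) (u(W) = 3/(W + W) = 3/((2*W)) = 3*(1/(2*W)) = 3/(2*W))
73 + u(4)*(-40) = 73 + ((3/2)/4)*(-40) = 73 + ((3/2)*(¼))*(-40) = 73 + (3/8)*(-40) = 73 - 15 = 58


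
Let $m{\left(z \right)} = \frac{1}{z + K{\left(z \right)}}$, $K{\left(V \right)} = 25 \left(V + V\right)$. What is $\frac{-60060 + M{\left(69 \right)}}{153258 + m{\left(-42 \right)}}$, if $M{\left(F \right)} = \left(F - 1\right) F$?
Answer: $- \frac{118598256}{328278635} \approx -0.36127$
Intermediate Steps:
$K{\left(V \right)} = 50 V$ ($K{\left(V \right)} = 25 \cdot 2 V = 50 V$)
$m{\left(z \right)} = \frac{1}{51 z}$ ($m{\left(z \right)} = \frac{1}{z + 50 z} = \frac{1}{51 z}$)
$M{\left(F \right)} = F \left(-1 + F\right)$ ($M{\left(F \right)} = \left(-1 + F\right) F = F \left(-1 + F\right)$)
$\frac{-60060 + M{\left(69 \right)}}{153258 + m{\left(-42 \right)}} = \frac{-60060 + 69 \left(-1 + 69\right)}{153258 + \frac{1}{51 \left(-42\right)}} = \frac{-60060 + 69 \cdot 68}{153258 + \frac{1}{51} \left(- \frac{1}{42}\right)} = \frac{-60060 + 4692}{153258 - \frac{1}{2142}} = - \frac{55368}{\frac{328278635}{2142}} = \left(-55368\right) \frac{2142}{328278635} = - \frac{118598256}{328278635}$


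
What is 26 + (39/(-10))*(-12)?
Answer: 364/5 ≈ 72.800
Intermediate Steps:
26 + (39/(-10))*(-12) = 26 + (39*(-⅒))*(-12) = 26 - 39/10*(-12) = 26 + 234/5 = 364/5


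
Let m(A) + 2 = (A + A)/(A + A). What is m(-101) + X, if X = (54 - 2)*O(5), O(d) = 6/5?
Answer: 307/5 ≈ 61.400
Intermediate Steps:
O(d) = 6/5 (O(d) = 6*(⅕) = 6/5)
X = 312/5 (X = (54 - 2)*(6/5) = 52*(6/5) = 312/5 ≈ 62.400)
m(A) = -1 (m(A) = -2 + (A + A)/(A + A) = -2 + (2*A)/((2*A)) = -2 + (2*A)*(1/(2*A)) = -2 + 1 = -1)
m(-101) + X = -1 + 312/5 = 307/5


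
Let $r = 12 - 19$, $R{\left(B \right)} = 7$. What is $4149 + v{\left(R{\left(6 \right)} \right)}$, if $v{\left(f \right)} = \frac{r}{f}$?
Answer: $4148$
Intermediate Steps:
$r = -7$
$v{\left(f \right)} = - \frac{7}{f}$
$4149 + v{\left(R{\left(6 \right)} \right)} = 4149 - \frac{7}{7} = 4149 - 1 = 4148$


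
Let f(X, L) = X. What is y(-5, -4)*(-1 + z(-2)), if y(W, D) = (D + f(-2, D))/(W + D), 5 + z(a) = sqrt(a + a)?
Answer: -4 + 4*I/3 ≈ -4.0 + 1.3333*I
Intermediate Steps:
z(a) = -5 + sqrt(2)*sqrt(a) (z(a) = -5 + sqrt(a + a) = -5 + sqrt(2*a) = -5 + sqrt(2)*sqrt(a))
y(W, D) = (-2 + D)/(D + W) (y(W, D) = (D - 2)/(W + D) = (-2 + D)/(D + W))
y(-5, -4)*(-1 + z(-2)) = ((-2 - 4)/(-4 - 5))*(-1 + (-5 + sqrt(2)*sqrt(-2))) = (-6/(-9))*(-1 + (-5 + sqrt(2)*(I*sqrt(2)))) = (-1/9*(-6))*(-1 + (-5 + 2*I)) = 2*(-6 + 2*I)/3 = -4 + 4*I/3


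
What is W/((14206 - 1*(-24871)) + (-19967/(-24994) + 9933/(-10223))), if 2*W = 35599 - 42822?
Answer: -922787590313/9984663227213 ≈ -0.092420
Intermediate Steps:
W = -7223/2 (W = (35599 - 42822)/2 = (1/2)*(-7223) = -7223/2 ≈ -3611.5)
W/((14206 - 1*(-24871)) + (-19967/(-24994) + 9933/(-10223))) = -7223/(2*((14206 - 1*(-24871)) + (-19967/(-24994) + 9933/(-10223)))) = -7223/(2*((14206 + 24871) + (-19967*(-1/24994) + 9933*(-1/10223)))) = -7223/(2*(39077 + (19967/24994 - 9933/10223))) = -7223/(2*(39077 - 44142761/255513662)) = -7223/(2*9984663227213/255513662) = -7223/2*255513662/9984663227213 = -922787590313/9984663227213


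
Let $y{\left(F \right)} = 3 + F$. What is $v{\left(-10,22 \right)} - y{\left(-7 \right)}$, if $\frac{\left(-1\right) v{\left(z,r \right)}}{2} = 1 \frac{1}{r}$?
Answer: $\frac{43}{11} \approx 3.9091$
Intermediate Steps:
$v{\left(z,r \right)} = - \frac{2}{r}$ ($v{\left(z,r \right)} = - 2 \cdot 1 \frac{1}{r} = - \frac{2}{r}$)
$v{\left(-10,22 \right)} - y{\left(-7 \right)} = - \frac{2}{22} - \left(3 - 7\right) = \left(-2\right) \frac{1}{22} - -4 = - \frac{1}{11} + 4 = \frac{43}{11}$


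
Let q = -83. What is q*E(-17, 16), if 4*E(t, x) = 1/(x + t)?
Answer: 83/4 ≈ 20.750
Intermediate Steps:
E(t, x) = 1/(4*(t + x)) (E(t, x) = 1/(4*(x + t)) = 1/(4*(t + x)))
q*E(-17, 16) = -83/(4*(-17 + 16)) = -83/(4*(-1)) = -83*(-1)/4 = -83*(-1/4) = 83/4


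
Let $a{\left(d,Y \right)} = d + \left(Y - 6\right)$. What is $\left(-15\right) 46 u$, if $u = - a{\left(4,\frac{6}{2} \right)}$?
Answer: $690$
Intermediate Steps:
$a{\left(d,Y \right)} = -6 + Y + d$ ($a{\left(d,Y \right)} = d + \left(Y - 6\right) = d + \left(-6 + Y\right) = -6 + Y + d$)
$u = -1$ ($u = - (-6 + \frac{6}{2} + 4) = - (-6 + 6 \cdot \frac{1}{2} + 4) = - (-6 + 3 + 4) = \left(-1\right) 1 = -1$)
$\left(-15\right) 46 u = \left(-15\right) 46 \left(-1\right) = \left(-690\right) \left(-1\right) = 690$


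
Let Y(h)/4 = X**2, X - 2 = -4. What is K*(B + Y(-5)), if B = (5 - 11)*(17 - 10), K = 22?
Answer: -572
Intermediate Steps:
X = -2 (X = 2 - 4 = -2)
Y(h) = 16 (Y(h) = 4*(-2)**2 = 4*4 = 16)
B = -42 (B = -6*7 = -42)
K*(B + Y(-5)) = 22*(-42 + 16) = 22*(-26) = -572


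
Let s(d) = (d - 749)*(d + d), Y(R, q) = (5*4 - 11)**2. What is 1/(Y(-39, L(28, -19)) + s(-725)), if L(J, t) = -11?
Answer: 1/2137381 ≈ 4.6786e-7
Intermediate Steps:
Y(R, q) = 81 (Y(R, q) = (20 - 11)**2 = 9**2 = 81)
s(d) = 2*d*(-749 + d) (s(d) = (-749 + d)*(2*d) = 2*d*(-749 + d))
1/(Y(-39, L(28, -19)) + s(-725)) = 1/(81 + 2*(-725)*(-749 - 725)) = 1/(81 + 2*(-725)*(-1474)) = 1/(81 + 2137300) = 1/2137381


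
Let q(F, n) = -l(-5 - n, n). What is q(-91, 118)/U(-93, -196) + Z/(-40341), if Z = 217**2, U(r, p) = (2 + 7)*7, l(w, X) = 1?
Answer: -143188/121023 ≈ -1.1831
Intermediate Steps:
U(r, p) = 63 (U(r, p) = 9*7 = 63)
q(F, n) = -1 (q(F, n) = -1*1 = -1)
Z = 47089
q(-91, 118)/U(-93, -196) + Z/(-40341) = -1/63 + 47089/(-40341) = -1*1/63 + 47089*(-1/40341) = -1/63 - 6727/5763 = -143188/121023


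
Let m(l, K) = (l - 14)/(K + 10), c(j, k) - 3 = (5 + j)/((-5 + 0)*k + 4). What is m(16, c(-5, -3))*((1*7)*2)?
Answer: 28/13 ≈ 2.1538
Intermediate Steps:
c(j, k) = 3 + (5 + j)/(4 - 5*k) (c(j, k) = 3 + (5 + j)/((-5 + 0)*k + 4) = 3 + (5 + j)/(-5*k + 4) = 3 + (5 + j)/(4 - 5*k))
m(l, K) = (-14 + l)/(10 + K)
m(16, c(-5, -3))*((1*7)*2) = ((-14 + 16)/(10 + (-17 - 1*(-5) + 15*(-3))/(-4 + 5*(-3))))*((1*7)*2) = (2/(10 + (-17 + 5 - 45)/(-4 - 15)))*(7*2) = (2/(10 - 57/(-19)))*14 = (2/(10 - 1/19*(-57)))*14 = (2/(10 + 3))*14 = (2/13)*14 = 28/13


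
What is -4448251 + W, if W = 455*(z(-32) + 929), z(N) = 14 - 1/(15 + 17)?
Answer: -128614407/32 ≈ -4.0192e+6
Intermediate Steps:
z(N) = 447/32 (z(N) = 14 - 1/32 = 447/32)
W = 13729625/32 (W = 455*(447/32 + 929) = 455*(30175/32) = 13729625/32 ≈ 4.2905e+5)
-4448251 + W = -4448251 + 13729625/32 = -128614407/32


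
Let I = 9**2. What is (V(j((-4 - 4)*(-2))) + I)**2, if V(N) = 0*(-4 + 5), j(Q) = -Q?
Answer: 6561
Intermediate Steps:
V(N) = 0 (V(N) = 0*1 = 0)
I = 81
(V(j((-4 - 4)*(-2))) + I)**2 = (0 + 81)**2 = 81**2 = 6561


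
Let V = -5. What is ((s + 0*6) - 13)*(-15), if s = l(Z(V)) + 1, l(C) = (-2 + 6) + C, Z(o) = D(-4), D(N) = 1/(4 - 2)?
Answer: 225/2 ≈ 112.50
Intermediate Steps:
D(N) = ½ (D(N) = 1/2 = ½)
Z(o) = ½
l(C) = 4 + C
s = 11/2 (s = (4 + ½) + 1 = 9/2 + 1 = 11/2 ≈ 5.5000)
((s + 0*6) - 13)*(-15) = ((11/2 + 0*6) - 13)*(-15) = ((11/2 + 0) - 13)*(-15) = (11/2 - 13)*(-15) = -15/2*(-15) = 225/2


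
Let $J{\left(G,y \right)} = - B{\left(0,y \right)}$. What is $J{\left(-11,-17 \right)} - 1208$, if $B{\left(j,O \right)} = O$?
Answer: $-1191$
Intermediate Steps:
$J{\left(G,y \right)} = - y$
$J{\left(-11,-17 \right)} - 1208 = \left(-1\right) \left(-17\right) - 1208 = 17 - 1208 = -1191$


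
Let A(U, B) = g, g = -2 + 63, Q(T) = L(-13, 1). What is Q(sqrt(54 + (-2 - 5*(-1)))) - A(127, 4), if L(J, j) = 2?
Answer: -59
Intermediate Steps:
Q(T) = 2
g = 61
A(U, B) = 61
Q(sqrt(54 + (-2 - 5*(-1)))) - A(127, 4) = 2 - 1*61 = 2 - 61 = -59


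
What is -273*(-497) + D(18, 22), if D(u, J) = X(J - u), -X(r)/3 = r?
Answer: 135669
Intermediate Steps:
X(r) = -3*r
D(u, J) = -3*J + 3*u (D(u, J) = -3*(J - u) = -3*J + 3*u)
-273*(-497) + D(18, 22) = -273*(-497) + (-3*22 + 3*18) = 135681 + (-66 + 54) = 135681 - 12 = 135669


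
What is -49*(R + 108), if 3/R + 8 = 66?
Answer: -307083/58 ≈ -5294.5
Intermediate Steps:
R = 3/58 (R = 3/(-8 + 66) = 3/58 ≈ 0.051724)
-49*(R + 108) = -49*(3/58 + 108) = -49*6267/58 = -307083/58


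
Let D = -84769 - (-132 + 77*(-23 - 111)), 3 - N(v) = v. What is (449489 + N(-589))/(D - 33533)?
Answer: -450081/107852 ≈ -4.1731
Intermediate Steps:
N(v) = 3 - v
D = -74319 (D = -84769 - (-132 + 77*(-134)) = -84769 - (-132 - 10318) = -84769 - 1*(-10450) = -84769 + 10450 = -74319)
(449489 + N(-589))/(D - 33533) = (449489 + (3 - 1*(-589)))/(-74319 - 33533) = (449489 + (3 + 589))/(-107852) = (449489 + 592)*(-1/107852) = 450081*(-1/107852) = -450081/107852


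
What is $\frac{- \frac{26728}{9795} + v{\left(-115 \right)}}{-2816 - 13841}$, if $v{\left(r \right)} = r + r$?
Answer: $\frac{2279578}{163155315} \approx 0.013972$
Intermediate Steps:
$v{\left(r \right)} = 2 r$
$\frac{- \frac{26728}{9795} + v{\left(-115 \right)}}{-2816 - 13841} = \frac{- \frac{26728}{9795} + 2 \left(-115\right)}{-2816 - 13841} = \frac{\left(-26728\right) \frac{1}{9795} - 230}{-16657} = \left(- \frac{26728}{9795} - 230\right) \left(- \frac{1}{16657}\right) = \left(- \frac{2279578}{9795}\right) \left(- \frac{1}{16657}\right) = \frac{2279578}{163155315}$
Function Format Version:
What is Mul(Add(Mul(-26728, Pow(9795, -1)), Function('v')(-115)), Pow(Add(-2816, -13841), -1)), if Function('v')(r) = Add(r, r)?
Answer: Rational(2279578, 163155315) ≈ 0.013972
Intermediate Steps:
Function('v')(r) = Mul(2, r)
Mul(Add(Mul(-26728, Pow(9795, -1)), Function('v')(-115)), Pow(Add(-2816, -13841), -1)) = Mul(Add(Mul(-26728, Pow(9795, -1)), Mul(2, -115)), Pow(Add(-2816, -13841), -1)) = Mul(Add(Mul(-26728, Rational(1, 9795)), -230), Pow(-16657, -1)) = Mul(Add(Rational(-26728, 9795), -230), Rational(-1, 16657)) = Mul(Rational(-2279578, 9795), Rational(-1, 16657)) = Rational(2279578, 163155315)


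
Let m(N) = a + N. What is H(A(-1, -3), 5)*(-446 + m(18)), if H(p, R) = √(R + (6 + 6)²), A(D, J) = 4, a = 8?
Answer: -420*√149 ≈ -5126.8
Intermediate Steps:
H(p, R) = √(144 + R) (H(p, R) = √(R + 12²) = √(R + 144) = √(144 + R))
m(N) = 8 + N
H(A(-1, -3), 5)*(-446 + m(18)) = √(144 + 5)*(-446 + (8 + 18)) = √149*(-446 + 26) = √149*(-420) = -420*√149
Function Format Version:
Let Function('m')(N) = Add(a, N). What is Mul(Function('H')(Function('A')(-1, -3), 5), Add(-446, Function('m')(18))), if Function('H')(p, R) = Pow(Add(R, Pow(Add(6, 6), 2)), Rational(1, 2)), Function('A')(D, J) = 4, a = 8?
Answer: Mul(-420, Pow(149, Rational(1, 2))) ≈ -5126.8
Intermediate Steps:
Function('H')(p, R) = Pow(Add(144, R), Rational(1, 2)) (Function('H')(p, R) = Pow(Add(R, Pow(12, 2)), Rational(1, 2)) = Pow(Add(R, 144), Rational(1, 2)) = Pow(Add(144, R), Rational(1, 2)))
Function('m')(N) = Add(8, N)
Mul(Function('H')(Function('A')(-1, -3), 5), Add(-446, Function('m')(18))) = Mul(Pow(Add(144, 5), Rational(1, 2)), Add(-446, Add(8, 18))) = Mul(Pow(149, Rational(1, 2)), Add(-446, 26)) = Mul(Pow(149, Rational(1, 2)), -420) = Mul(-420, Pow(149, Rational(1, 2)))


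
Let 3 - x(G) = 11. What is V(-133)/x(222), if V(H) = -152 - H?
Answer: 19/8 ≈ 2.3750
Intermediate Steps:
x(G) = -8 (x(G) = 3 - 1*11 = 3 - 11 = -8)
V(-133)/x(222) = (-152 - 1*(-133))/(-8) = (-152 + 133)*(-1/8) = -19*(-1/8) = 19/8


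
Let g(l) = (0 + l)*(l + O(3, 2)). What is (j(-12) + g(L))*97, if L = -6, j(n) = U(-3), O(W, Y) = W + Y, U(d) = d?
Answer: 291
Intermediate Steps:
j(n) = -3
g(l) = l*(5 + l) (g(l) = (0 + l)*(l + (3 + 2)) = l*(l + 5) = l*(5 + l))
(j(-12) + g(L))*97 = (-3 - 6*(5 - 6))*97 = (-3 - 6*(-1))*97 = (-3 + 6)*97 = 3*97 = 291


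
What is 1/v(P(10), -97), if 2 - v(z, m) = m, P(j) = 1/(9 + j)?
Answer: 1/99 ≈ 0.010101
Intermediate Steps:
v(z, m) = 2 - m
1/v(P(10), -97) = 1/(2 - 1*(-97)) = 1/(2 + 97) = 1/99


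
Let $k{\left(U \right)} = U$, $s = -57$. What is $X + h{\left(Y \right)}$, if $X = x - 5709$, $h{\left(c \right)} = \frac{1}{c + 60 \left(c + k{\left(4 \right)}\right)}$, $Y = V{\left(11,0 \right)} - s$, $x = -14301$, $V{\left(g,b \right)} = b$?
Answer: $- \frac{74377169}{3717} \approx -20010.0$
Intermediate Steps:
$Y = 57$ ($Y = 0 - -57 = 0 + 57 = 57$)
$h{\left(c \right)} = \frac{1}{240 + 61 c}$ ($h{\left(c \right)} = \frac{1}{c + 60 \left(c + 4\right)} = \frac{1}{c + 60 \left(4 + c\right)} = \frac{1}{c + \left(240 + 60 c\right)} = \frac{1}{240 + 61 c}$)
$X = -20010$ ($X = -14301 - 5709 = -20010$)
$X + h{\left(Y \right)} = -20010 + \frac{1}{240 + 61 \cdot 57} = -20010 + \frac{1}{240 + 3477} = -20010 + \frac{1}{3717} = - \frac{74377169}{3717}$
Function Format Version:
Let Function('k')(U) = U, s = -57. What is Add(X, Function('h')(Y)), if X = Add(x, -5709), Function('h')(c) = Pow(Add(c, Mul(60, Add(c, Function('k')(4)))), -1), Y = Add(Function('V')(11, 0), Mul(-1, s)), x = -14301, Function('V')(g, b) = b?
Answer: Rational(-74377169, 3717) ≈ -20010.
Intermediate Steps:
Y = 57 (Y = Add(0, Mul(-1, -57)) = Add(0, 57) = 57)
Function('h')(c) = Pow(Add(240, Mul(61, c)), -1) (Function('h')(c) = Pow(Add(c, Mul(60, Add(c, 4))), -1) = Pow(Add(c, Mul(60, Add(4, c))), -1) = Pow(Add(c, Add(240, Mul(60, c))), -1) = Pow(Add(240, Mul(61, c)), -1))
X = -20010 (X = Add(-14301, -5709) = -20010)
Add(X, Function('h')(Y)) = Add(-20010, Pow(Add(240, Mul(61, 57)), -1)) = Add(-20010, Pow(Add(240, 3477), -1)) = Add(-20010, Pow(3717, -1)) = Add(-20010, Rational(1, 3717)) = Rational(-74377169, 3717)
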